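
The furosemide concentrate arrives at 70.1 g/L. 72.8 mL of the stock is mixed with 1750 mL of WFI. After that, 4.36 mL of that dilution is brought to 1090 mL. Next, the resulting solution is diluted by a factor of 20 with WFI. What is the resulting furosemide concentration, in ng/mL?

Overall dilution factor = 25.04 × 250 × 20 = 1.25 × 10⁵.
70.1 g/L / 1.25 × 10⁵ = 5.60 × 10⁻⁴ g/L = 560 ng/mL.

560 ng/mL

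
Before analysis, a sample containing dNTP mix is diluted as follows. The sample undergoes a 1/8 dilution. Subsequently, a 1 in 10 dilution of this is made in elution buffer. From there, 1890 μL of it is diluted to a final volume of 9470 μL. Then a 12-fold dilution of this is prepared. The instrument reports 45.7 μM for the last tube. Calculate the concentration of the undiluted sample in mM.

220 mM

Overall dilution factor = 8 × 10 × 5.011 × 12 = 4810.
Original = 45.7 μM × 4810 = 2.20 × 10⁵ μM = 220 mM.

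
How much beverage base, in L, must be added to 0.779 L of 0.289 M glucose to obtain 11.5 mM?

11.5 mM = 0.0115 M.
V₂ = C₁V₁/C₂ = 0.289 × 0.779 / 0.0115 = 19.6 L.
Diluent to add = V₂ − V₁ = 19.6 − 0.779 = 18.8 L.

18.8 L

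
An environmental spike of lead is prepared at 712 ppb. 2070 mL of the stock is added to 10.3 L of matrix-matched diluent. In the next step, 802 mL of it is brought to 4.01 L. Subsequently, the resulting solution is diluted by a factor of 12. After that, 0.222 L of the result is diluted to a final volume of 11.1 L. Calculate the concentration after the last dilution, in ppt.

39.7 ppt

Overall dilution factor = 5.976 × 5 × 12 × 50 = 1.79 × 10⁴.
712 ppb / 1.79 × 10⁴ = 0.0397 ppb = 39.7 ppt.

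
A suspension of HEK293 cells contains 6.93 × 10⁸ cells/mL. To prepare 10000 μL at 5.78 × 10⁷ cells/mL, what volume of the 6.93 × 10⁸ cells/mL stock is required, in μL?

834 μL

V₁ = C₂V₂/C₁ = 5.78 × 10⁷ × 10000 / 6.93 × 10⁸ = 834 μL.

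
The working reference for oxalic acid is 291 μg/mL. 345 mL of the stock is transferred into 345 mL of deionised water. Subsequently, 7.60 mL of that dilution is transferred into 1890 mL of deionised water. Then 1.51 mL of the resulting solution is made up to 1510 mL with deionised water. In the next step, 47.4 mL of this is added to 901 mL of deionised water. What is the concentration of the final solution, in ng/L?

Overall dilution factor = 2 × 249.7 × 1000 × 20.01 = 9.99 × 10⁶.
291 μg/mL / 9.99 × 10⁶ = 2.91 × 10⁻⁵ μg/mL = 29.1 ng/L.

29.1 ng/L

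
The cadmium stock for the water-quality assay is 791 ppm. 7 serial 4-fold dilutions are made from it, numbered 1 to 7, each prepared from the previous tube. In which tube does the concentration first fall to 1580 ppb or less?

tube 5

Tube n has concentration 791 ppm / 4ⁿ.
Need 4ⁿ ≥ 791 ppm / 1580 ppb = 501, so n ≥ 4.48.
First such tube: n = 5.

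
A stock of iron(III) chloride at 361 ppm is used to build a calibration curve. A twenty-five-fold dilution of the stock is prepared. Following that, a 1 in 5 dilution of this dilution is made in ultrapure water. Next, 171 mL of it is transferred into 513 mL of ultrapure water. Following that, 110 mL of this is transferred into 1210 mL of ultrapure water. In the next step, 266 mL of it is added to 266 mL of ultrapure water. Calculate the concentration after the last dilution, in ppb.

Overall dilution factor = 25 × 5 × 4 × 12 × 2 = 1.20 × 10⁴.
361 ppm / 1.20 × 10⁴ = 0.0301 ppm = 30.1 ppb.

30.1 ppb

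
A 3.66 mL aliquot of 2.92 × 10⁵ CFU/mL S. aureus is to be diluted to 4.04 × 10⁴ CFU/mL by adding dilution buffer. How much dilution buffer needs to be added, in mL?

V₂ = C₁V₁/C₂ = 2.92 × 10⁵ × 3.66 / 4.04 × 10⁴ = 26.5 mL.
Diluent to add = V₂ − V₁ = 26.5 − 3.66 = 22.8 mL.

22.8 mL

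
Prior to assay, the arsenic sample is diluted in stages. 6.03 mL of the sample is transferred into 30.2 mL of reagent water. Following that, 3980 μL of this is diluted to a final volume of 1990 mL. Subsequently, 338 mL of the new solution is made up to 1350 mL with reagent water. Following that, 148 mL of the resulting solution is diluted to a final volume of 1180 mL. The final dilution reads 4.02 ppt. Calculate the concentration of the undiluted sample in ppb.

Overall dilution factor = 6.008 × 500 × 3.994 × 7.973 = 9.57 × 10⁴.
Original = 4.02 ppt × 9.57 × 10⁴ = 3.85 × 10⁵ ppt = 385 ppb.

385 ppb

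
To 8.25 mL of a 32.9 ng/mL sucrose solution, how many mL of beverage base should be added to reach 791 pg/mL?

791 pg/mL = 0.791 ng/mL.
V₂ = C₁V₁/C₂ = 32.9 × 8.25 / 0.791 = 343 mL.
Diluent to add = V₂ − V₁ = 343 − 8.25 = 335 mL.

335 mL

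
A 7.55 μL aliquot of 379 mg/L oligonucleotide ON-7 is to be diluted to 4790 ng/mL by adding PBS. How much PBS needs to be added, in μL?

4790 ng/mL = 4.79 mg/L.
V₂ = C₁V₁/C₂ = 379 × 7.55 / 4.79 = 597 μL.
Diluent to add = V₂ − V₁ = 597 − 7.55 = 590 μL.

590 μL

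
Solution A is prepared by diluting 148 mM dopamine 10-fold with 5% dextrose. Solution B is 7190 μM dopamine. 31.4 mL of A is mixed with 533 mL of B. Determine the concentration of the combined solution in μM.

7610 μM

C_A = 148 mM / 10 = 14.8 mM.
C_B = 7190 μM = 7.19 mM.
C_mix = (C_A·V_A + C_B·V_B)/(V_A + V_B) = (14.8×31.4 + 7.19×533) / 564.4 = 7.61 mM = 7610 μM.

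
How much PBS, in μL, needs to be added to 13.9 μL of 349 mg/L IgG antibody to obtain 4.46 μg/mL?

4.46 μg/mL = 4.46 mg/L.
V₂ = C₁V₁/C₂ = 349 × 13.9 / 4.46 = 1088 μL.
Diluent to add = V₂ − V₁ = 1088 − 13.9 = 1070 μL.

1070 μL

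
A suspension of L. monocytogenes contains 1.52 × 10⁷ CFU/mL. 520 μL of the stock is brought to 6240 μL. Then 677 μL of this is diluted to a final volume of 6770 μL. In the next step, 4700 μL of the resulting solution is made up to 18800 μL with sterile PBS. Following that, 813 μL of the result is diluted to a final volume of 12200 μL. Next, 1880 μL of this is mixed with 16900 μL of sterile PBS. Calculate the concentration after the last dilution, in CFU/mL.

Overall dilution factor = 12 × 10 × 4 × 15.01 × 9.989 = 7.20 × 10⁴.
1.52 × 10⁷ CFU/mL / 7.20 × 10⁴ = 211 CFU/mL.

211 CFU/mL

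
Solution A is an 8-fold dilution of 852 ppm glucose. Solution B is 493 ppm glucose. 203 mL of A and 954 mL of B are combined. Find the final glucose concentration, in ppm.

425 ppm

C_A = 852 ppm / 8 = 106 ppm.
C_mix = (C_A·V_A + C_B·V_B)/(V_A + V_B) = (106×203 + 493×954) / 1157 = 425 ppm.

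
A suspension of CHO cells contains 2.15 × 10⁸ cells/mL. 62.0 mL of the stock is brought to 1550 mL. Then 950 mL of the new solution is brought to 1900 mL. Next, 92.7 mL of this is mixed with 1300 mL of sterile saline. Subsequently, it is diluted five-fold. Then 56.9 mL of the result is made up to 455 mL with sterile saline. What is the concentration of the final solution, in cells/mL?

Overall dilution factor = 25 × 2 × 15.02 × 5 × 7.996 = 3.00 × 10⁴.
2.15 × 10⁸ cells/mL / 3.00 × 10⁴ = 7160 cells/mL.

7160 cells/mL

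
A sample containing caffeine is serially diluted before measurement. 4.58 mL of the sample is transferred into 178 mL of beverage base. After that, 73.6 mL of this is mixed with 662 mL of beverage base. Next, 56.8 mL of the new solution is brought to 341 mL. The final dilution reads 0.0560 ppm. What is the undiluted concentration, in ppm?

Overall dilution factor = 39.86 × 9.995 × 6.004 = 2392.
Original = 0.0560 ppm × 2392 = 134 ppm.

134 ppm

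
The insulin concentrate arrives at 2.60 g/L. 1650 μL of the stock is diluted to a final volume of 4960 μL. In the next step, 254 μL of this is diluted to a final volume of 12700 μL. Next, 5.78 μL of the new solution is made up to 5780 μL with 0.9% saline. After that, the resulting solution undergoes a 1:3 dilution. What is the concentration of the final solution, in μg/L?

Overall dilution factor = 3.006 × 50 × 1000 × 3 = 4.51 × 10⁵.
2.60 g/L / 4.51 × 10⁵ = 5.77 × 10⁻⁶ g/L = 5.77 μg/L.

5.77 μg/L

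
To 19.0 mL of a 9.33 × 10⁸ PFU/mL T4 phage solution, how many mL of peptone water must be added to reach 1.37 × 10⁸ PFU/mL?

110 mL

V₂ = C₁V₁/C₂ = 9.33 × 10⁸ × 19.0 / 1.37 × 10⁸ = 129 mL.
Diluent to add = V₂ − V₁ = 129 − 19.0 = 110 mL.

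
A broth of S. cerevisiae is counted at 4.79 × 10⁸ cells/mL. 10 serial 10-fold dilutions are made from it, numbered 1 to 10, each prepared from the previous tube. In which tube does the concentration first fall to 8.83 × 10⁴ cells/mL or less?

tube 4

Tube n has concentration 4.79 × 10⁸ cells/mL / 10ⁿ.
Need 10ⁿ ≥ 4.79 × 10⁸ cells/mL / 8.83 × 10⁴ cells/mL = 5425, so n ≥ 3.73.
First such tube: n = 4.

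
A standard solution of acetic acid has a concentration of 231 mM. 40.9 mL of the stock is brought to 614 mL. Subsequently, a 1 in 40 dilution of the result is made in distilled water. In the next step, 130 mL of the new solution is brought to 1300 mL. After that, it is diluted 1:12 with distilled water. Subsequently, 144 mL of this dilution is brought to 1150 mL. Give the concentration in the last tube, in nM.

Overall dilution factor = 15.01 × 40 × 10 × 12 × 7.986 = 5.75 × 10⁵.
231 mM / 5.75 × 10⁵ = 4.01 × 10⁻⁴ mM = 401 nM.

401 nM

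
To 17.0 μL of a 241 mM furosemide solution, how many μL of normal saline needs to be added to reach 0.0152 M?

0.0152 M = 15.2 mM.
V₂ = C₁V₁/C₂ = 241 × 17.0 / 15.2 = 270 μL.
Diluent to add = V₂ − V₁ = 270 − 17.0 = 253 μL.

253 μL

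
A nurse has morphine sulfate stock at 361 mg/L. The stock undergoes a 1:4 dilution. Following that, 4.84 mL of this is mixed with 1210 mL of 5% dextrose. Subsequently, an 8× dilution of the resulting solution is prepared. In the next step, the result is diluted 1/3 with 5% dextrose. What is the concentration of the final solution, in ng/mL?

15.0 ng/mL

Overall dilution factor = 4 × 251 × 8 × 3 = 2.41 × 10⁴.
361 mg/L / 2.41 × 10⁴ = 0.0150 mg/L = 15.0 ng/mL.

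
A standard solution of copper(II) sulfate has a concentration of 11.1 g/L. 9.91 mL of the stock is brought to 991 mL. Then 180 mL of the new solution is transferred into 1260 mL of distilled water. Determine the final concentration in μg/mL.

Overall dilution factor = 100 × 8 = 800.
11.1 g/L / 800 = 0.0139 g/L = 13.9 μg/mL.

13.9 μg/mL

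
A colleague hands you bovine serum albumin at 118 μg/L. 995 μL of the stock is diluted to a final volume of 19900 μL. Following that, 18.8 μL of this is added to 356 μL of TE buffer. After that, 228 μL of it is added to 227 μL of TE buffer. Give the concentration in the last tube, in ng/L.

148 ng/L

Overall dilution factor = 20 × 19.94 × 1.996 = 796.
118 μg/L / 796 = 0.148 μg/L = 148 ng/L.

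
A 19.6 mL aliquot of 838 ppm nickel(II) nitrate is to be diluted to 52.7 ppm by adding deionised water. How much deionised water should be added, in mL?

V₂ = C₁V₁/C₂ = 838 × 19.6 / 52.7 = 312 mL.
Diluent to add = V₂ − V₁ = 312 − 19.6 = 292 mL.

292 mL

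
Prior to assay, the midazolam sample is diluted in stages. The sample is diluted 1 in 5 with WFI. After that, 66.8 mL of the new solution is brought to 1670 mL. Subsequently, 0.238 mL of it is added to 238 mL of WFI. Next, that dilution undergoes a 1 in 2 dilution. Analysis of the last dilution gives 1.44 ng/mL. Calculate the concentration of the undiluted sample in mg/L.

360 mg/L

Overall dilution factor = 5 × 25 × 1001 × 2 = 2.50 × 10⁵.
Original = 1.44 ng/mL × 2.50 × 10⁵ = 3.60 × 10⁵ ng/mL = 360 mg/L.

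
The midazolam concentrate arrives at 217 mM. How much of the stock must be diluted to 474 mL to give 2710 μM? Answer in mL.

2710 μM = 2.71 mM.
V₁ = C₂V₂/C₁ = 2.71 × 474 / 217 = 5.92 mL.

5.92 mL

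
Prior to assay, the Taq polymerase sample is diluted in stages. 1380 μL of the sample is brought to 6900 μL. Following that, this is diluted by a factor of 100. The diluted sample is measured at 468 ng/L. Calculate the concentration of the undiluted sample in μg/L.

Overall dilution factor = 5 × 100 = 500.
Original = 468 ng/L × 500 = 2.34 × 10⁵ ng/L = 234 μg/L.

234 μg/L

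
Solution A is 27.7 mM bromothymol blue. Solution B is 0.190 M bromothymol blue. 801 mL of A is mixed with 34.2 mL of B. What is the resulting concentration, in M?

0.0343 M

C_B = 0.190 M = 190 mM.
C_mix = (C_A·V_A + C_B·V_B)/(V_A + V_B) = (27.7×801 + 190×34.2) / 835.2 = 34.3 mM = 0.0343 M.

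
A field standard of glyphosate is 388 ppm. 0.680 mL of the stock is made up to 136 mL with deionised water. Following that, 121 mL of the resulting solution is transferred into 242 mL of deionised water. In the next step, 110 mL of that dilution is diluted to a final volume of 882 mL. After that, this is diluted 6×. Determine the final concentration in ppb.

Overall dilution factor = 200 × 3 × 8.018 × 6 = 2.89 × 10⁴.
388 ppm / 2.89 × 10⁴ = 0.0134 ppm = 13.4 ppb.

13.4 ppb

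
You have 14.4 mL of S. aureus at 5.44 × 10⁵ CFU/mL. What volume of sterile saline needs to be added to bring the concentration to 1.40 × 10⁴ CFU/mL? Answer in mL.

V₂ = C₁V₁/C₂ = 5.44 × 10⁵ × 14.4 / 1.40 × 10⁴ = 560 mL.
Diluent to add = V₂ − V₁ = 560 − 14.4 = 545 mL.

545 mL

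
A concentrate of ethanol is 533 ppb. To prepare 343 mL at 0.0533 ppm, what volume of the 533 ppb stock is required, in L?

0.0533 ppm = 53.3 ppb.
V₁ = C₂V₂/C₁ = 53.3 × 343 / 533 = 34.3 mL = 0.0343 L.

0.0343 L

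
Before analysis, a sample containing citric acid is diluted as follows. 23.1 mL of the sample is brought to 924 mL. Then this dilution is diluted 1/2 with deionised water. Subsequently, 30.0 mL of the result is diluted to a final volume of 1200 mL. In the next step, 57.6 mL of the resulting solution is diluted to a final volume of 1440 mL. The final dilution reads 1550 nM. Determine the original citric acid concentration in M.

Overall dilution factor = 40 × 2 × 40 × 25 = 8.00 × 10⁴.
Original = 1550 nM × 8.00 × 10⁴ = 1.24 × 10⁸ nM = 0.124 M.

0.124 M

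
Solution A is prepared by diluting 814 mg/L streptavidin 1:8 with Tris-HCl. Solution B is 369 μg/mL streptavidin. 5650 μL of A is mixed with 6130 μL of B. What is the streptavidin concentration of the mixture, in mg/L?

241 mg/L

C_A = 814 mg/L / 8 = 102 mg/L.
C_B = 369 μg/mL = 369 mg/L.
C_mix = (C_A·V_A + C_B·V_B)/(V_A + V_B) = (102×5650 + 369×6130) / 11780 = 241 mg/L.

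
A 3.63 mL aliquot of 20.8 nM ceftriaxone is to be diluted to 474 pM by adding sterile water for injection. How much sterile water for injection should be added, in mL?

474 pM = 0.474 nM.
V₂ = C₁V₁/C₂ = 20.8 × 3.63 / 0.474 = 159 mL.
Diluent to add = V₂ − V₁ = 159 − 3.63 = 156 mL.

156 mL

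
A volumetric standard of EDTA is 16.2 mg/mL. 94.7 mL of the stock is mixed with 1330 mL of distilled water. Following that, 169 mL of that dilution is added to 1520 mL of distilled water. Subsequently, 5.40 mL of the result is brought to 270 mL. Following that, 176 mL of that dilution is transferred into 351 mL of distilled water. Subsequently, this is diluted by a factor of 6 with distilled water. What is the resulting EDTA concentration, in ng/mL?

Overall dilution factor = 15.04 × 9.994 × 50 × 2.994 × 6 = 1.35 × 10⁵.
16.2 mg/mL / 1.35 × 10⁵ = 1.20 × 10⁻⁴ mg/mL = 120 ng/mL.

120 ng/mL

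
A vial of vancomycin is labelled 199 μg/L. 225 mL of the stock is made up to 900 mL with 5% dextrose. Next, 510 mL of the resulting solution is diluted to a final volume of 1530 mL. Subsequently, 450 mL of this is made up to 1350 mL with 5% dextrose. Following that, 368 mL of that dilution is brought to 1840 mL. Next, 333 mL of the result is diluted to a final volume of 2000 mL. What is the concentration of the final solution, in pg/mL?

Overall dilution factor = 4 × 3 × 3 × 5 × 6.006 = 1081.
199 μg/L / 1081 = 0.184 μg/L = 184 pg/mL.

184 pg/mL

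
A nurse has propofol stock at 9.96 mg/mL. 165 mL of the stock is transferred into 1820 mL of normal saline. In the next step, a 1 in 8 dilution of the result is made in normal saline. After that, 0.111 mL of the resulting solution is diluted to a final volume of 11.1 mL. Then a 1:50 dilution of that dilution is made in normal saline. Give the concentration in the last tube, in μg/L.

Overall dilution factor = 12.03 × 8 × 100 × 50 = 4.81 × 10⁵.
9.96 mg/mL / 4.81 × 10⁵ = 2.07 × 10⁻⁵ mg/mL = 20.7 μg/L.

20.7 μg/L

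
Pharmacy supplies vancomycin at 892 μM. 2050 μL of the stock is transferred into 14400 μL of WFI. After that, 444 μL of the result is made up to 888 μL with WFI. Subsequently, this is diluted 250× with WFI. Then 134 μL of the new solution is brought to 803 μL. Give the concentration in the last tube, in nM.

Overall dilution factor = 8.024 × 2 × 250 × 5.993 = 2.40 × 10⁴.
892 μM / 2.40 × 10⁴ = 0.0371 μM = 37.1 nM.

37.1 nM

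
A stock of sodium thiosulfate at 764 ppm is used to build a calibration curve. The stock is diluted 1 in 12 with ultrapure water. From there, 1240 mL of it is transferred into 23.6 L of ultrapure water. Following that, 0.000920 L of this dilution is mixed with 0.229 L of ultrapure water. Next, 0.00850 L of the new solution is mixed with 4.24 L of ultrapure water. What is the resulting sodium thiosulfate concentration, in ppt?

25.4 ppt

Overall dilution factor = 12 × 20.03 × 249.9 × 499.8 = 3.00 × 10⁷.
764 ppm / 3.00 × 10⁷ = 2.54 × 10⁻⁵ ppm = 25.4 ppt.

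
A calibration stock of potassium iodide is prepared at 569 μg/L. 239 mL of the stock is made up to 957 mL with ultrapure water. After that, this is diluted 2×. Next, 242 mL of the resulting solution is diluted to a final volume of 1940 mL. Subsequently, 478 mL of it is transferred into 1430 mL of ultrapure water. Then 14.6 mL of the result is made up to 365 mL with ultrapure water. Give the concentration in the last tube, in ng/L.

88.8 ng/L

Overall dilution factor = 4.004 × 2 × 8.017 × 3.992 × 25 = 6407.
569 μg/L / 6407 = 0.0888 μg/L = 88.8 ng/L.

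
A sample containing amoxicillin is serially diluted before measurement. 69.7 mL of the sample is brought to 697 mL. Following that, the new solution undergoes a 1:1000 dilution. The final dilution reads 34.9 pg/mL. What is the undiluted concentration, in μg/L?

Overall dilution factor = 10 × 1000 = 1.00 × 10⁴.
Original = 34.9 pg/mL × 1.00 × 10⁴ = 3.49 × 10⁵ pg/mL = 349 μg/L.

349 μg/L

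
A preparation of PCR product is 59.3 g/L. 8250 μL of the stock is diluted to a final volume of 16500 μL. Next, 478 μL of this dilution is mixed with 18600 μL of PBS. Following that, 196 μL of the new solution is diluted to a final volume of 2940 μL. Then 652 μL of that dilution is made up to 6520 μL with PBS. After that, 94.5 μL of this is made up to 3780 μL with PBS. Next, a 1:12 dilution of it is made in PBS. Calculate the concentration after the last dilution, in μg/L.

10.3 μg/L

Overall dilution factor = 2 × 39.91 × 15 × 10 × 40 × 12 = 5.75 × 10⁶.
59.3 g/L / 5.75 × 10⁶ = 1.03 × 10⁻⁵ g/L = 10.3 μg/L.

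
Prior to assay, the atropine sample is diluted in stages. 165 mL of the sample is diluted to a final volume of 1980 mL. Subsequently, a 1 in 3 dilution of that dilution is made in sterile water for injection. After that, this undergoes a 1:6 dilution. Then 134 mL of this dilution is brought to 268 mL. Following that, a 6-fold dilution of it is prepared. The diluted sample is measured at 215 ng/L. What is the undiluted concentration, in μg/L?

557 μg/L

Overall dilution factor = 12 × 3 × 6 × 2 × 6 = 2592.
Original = 215 ng/L × 2592 = 5.57 × 10⁵ ng/L = 557 μg/L.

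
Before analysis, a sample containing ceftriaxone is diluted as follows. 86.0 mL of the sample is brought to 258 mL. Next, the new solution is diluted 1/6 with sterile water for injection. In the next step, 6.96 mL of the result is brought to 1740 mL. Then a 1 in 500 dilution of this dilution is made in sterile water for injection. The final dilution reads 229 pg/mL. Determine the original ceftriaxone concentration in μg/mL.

Overall dilution factor = 3 × 6 × 250 × 500 = 2.25 × 10⁶.
Original = 229 pg/mL × 2.25 × 10⁶ = 5.15 × 10⁸ pg/mL = 515 μg/mL.

515 μg/mL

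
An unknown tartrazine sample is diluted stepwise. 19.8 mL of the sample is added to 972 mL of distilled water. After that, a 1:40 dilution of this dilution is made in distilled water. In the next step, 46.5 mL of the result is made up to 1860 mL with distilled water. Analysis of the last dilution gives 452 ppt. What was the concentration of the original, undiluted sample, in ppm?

Overall dilution factor = 50.09 × 40 × 40 = 8.01 × 10⁴.
Original = 452 ppt × 8.01 × 10⁴ = 3.62 × 10⁷ ppt = 36.2 ppm.

36.2 ppm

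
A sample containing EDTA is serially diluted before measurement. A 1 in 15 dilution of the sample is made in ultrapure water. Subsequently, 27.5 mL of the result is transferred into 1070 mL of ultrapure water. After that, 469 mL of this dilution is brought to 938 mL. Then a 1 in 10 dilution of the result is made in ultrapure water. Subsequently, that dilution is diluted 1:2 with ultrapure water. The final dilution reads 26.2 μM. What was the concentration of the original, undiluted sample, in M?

0.627 M

Overall dilution factor = 15 × 39.91 × 2 × 10 × 2 = 2.39 × 10⁴.
Original = 26.2 μM × 2.39 × 10⁴ = 6.27 × 10⁵ μM = 0.627 M.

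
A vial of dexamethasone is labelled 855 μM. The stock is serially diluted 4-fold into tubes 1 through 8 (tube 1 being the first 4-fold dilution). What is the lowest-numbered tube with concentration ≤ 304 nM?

Tube n has concentration 855 μM / 4ⁿ.
Need 4ⁿ ≥ 855 μM / 304 nM = 2812, so n ≥ 5.73.
First such tube: n = 6.

tube 6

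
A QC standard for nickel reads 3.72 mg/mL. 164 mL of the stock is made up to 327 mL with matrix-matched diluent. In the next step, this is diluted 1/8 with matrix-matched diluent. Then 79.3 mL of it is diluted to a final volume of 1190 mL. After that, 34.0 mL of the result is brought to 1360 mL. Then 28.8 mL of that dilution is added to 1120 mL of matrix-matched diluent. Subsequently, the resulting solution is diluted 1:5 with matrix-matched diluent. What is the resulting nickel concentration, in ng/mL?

Overall dilution factor = 1.994 × 8 × 15.01 × 40 × 39.89 × 5 = 1.91 × 10⁶.
3.72 mg/mL / 1.91 × 10⁶ = 1.95 × 10⁻⁶ mg/mL = 1.95 ng/mL.

1.95 ng/mL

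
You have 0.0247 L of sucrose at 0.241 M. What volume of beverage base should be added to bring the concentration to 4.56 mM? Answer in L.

4.56 mM = 4.56 × 10⁻³ M.
V₂ = C₁V₁/C₂ = 0.241 × 0.0247 / 4.56 × 10⁻³ = 1.31 L.
Diluent to add = V₂ − V₁ = 1.31 − 0.0247 = 1.28 L.

1.28 L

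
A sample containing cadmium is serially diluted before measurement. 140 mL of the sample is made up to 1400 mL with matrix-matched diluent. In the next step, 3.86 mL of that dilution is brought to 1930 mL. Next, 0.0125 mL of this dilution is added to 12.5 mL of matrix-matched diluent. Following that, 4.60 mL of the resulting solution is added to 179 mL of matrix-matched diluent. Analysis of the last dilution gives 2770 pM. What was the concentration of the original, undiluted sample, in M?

0.553 M

Overall dilution factor = 10 × 500 × 1001 × 39.91 = 2.00 × 10⁸.
Original = 2770 pM × 2.00 × 10⁸ = 5.53 × 10¹¹ pM = 0.553 M.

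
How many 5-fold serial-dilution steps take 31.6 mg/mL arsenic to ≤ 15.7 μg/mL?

5

Need 5ⁿ ≥ 2013, so n ≥ log(2013)/log(5) = 4.73.
Minimum whole steps: n = 5.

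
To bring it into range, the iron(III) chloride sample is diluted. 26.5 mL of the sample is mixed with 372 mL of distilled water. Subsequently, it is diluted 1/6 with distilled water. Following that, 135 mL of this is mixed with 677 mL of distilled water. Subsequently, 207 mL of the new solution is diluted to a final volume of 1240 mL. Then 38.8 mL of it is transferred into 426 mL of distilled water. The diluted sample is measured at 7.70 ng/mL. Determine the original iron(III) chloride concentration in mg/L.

300 mg/L

Overall dilution factor = 15.04 × 6 × 6.015 × 5.990 × 11.98 = 3.89 × 10⁴.
Original = 7.70 ng/mL × 3.89 × 10⁴ = 3.00 × 10⁵ ng/mL = 300 mg/L.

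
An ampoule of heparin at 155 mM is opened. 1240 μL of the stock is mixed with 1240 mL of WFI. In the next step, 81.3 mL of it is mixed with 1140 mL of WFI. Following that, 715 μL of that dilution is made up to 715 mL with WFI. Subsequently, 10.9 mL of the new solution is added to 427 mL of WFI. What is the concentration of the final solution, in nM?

0.257 nM

Overall dilution factor = 1001 × 15.02 × 1000 × 40.17 = 6.04 × 10⁸.
155 mM / 6.04 × 10⁸ = 2.57 × 10⁻⁷ mM = 0.257 nM.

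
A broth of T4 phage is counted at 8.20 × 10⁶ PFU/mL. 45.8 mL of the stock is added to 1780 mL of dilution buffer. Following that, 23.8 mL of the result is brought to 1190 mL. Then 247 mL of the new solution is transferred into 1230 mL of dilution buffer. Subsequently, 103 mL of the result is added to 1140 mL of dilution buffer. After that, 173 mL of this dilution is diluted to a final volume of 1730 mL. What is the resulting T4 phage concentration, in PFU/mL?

5.70 PFU/mL

Overall dilution factor = 39.86 × 50 × 5.980 × 12.07 × 10 = 1.44 × 10⁶.
8.20 × 10⁶ PFU/mL / 1.44 × 10⁶ = 5.70 PFU/mL.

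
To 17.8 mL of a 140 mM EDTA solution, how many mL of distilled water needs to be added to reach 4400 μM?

4400 μM = 4.40 mM.
V₂ = C₁V₁/C₂ = 140 × 17.8 / 4.40 = 566 mL.
Diluent to add = V₂ − V₁ = 566 − 17.8 = 549 mL.

549 mL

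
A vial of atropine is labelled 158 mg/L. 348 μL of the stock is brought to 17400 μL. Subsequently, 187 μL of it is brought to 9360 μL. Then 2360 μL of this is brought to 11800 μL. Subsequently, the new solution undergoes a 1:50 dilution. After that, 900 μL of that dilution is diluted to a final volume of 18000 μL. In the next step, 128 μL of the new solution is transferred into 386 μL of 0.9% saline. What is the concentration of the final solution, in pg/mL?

Overall dilution factor = 50 × 50.05 × 5 × 50 × 20 × 4.016 = 5.02 × 10⁷.
158 mg/L / 5.02 × 10⁷ = 3.14 × 10⁻⁶ mg/L = 3.14 pg/mL.

3.14 pg/mL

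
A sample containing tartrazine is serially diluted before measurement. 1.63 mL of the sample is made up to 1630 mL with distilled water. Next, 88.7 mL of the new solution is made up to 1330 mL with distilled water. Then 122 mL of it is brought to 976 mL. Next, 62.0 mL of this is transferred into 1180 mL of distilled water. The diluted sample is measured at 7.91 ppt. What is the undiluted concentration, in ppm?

19.0 ppm

Overall dilution factor = 1000 × 14.99 × 8 × 20.03 = 2.40 × 10⁶.
Original = 7.91 ppt × 2.40 × 10⁶ = 1.90 × 10⁷ ppt = 19.0 ppm.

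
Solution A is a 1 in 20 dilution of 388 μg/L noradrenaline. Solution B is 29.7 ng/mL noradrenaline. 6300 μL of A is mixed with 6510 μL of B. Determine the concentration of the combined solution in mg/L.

0.0246 mg/L

C_A = 388 μg/L / 20 = 19.4 μg/L.
C_B = 29.7 ng/mL = 29.7 μg/L.
C_mix = (C_A·V_A + C_B·V_B)/(V_A + V_B) = (19.4×6300 + 29.7×6510) / 12810 = 24.6 μg/L = 0.0246 mg/L.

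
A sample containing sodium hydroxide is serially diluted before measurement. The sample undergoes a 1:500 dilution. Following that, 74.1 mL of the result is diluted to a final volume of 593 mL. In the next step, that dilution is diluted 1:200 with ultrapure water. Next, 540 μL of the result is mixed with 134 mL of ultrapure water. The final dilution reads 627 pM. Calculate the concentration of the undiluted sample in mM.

Overall dilution factor = 500 × 8.003 × 200 × 249.1 = 1.99 × 10⁸.
Original = 627 pM × 1.99 × 10⁸ = 1.25 × 10¹¹ pM = 125 mM.

125 mM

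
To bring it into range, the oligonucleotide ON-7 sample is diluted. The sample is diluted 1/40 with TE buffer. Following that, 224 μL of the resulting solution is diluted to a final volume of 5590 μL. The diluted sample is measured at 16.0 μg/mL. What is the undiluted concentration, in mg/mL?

16.0 mg/mL

Overall dilution factor = 40 × 24.96 = 998.
Original = 16.0 μg/mL × 998 = 1.60 × 10⁴ μg/mL = 16.0 mg/mL.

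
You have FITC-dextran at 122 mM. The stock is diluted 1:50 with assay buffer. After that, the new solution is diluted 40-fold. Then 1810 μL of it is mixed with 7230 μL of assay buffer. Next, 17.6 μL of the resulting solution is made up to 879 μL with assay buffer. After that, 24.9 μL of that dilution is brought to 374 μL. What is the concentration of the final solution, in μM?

Overall dilution factor = 50 × 40 × 4.994 × 49.94 × 15.02 = 7.49 × 10⁶.
122 mM / 7.49 × 10⁶ = 1.63 × 10⁻⁵ mM = 0.0163 μM.

0.0163 μM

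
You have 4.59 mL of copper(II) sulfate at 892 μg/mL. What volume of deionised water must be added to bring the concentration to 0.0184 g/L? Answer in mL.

0.0184 g/L = 18.4 μg/mL.
V₂ = C₁V₁/C₂ = 892 × 4.59 / 18.4 = 223 mL.
Diluent to add = V₂ − V₁ = 223 − 4.59 = 218 mL.

218 mL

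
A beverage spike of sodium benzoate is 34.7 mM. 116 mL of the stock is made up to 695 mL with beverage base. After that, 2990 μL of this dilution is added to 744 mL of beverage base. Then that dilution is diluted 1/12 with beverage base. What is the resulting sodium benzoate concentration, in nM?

Overall dilution factor = 5.991 × 249.8 × 12 = 1.80 × 10⁴.
34.7 mM / 1.80 × 10⁴ = 1.93 × 10⁻³ mM = 1930 nM.

1930 nM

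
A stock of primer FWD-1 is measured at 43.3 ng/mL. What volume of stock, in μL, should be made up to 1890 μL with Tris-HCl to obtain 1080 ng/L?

1080 ng/L = 1.08 ng/mL.
V₁ = C₂V₂/C₁ = 1.08 × 1890 / 43.3 = 47.1 μL.

47.1 μL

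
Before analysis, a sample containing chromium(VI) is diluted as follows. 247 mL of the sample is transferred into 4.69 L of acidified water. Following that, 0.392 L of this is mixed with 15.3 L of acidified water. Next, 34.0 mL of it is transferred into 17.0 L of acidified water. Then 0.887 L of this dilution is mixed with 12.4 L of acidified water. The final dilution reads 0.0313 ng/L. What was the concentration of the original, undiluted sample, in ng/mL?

188 ng/mL

Overall dilution factor = 19.99 × 40.03 × 501 × 14.98 = 6.00 × 10⁶.
Original = 0.0313 ng/L × 6.00 × 10⁶ = 1.88 × 10⁵ ng/L = 188 ng/mL.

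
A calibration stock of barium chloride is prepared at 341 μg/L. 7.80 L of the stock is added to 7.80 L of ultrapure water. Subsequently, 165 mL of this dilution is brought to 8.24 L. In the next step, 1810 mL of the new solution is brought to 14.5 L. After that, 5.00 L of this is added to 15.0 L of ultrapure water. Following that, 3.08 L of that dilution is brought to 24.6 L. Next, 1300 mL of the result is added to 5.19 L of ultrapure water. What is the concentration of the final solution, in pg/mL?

2.67 pg/mL

Overall dilution factor = 2 × 49.94 × 8.011 × 4 × 7.987 × 4.992 = 1.28 × 10⁵.
341 μg/L / 1.28 × 10⁵ = 2.67 × 10⁻³ μg/L = 2.67 pg/mL.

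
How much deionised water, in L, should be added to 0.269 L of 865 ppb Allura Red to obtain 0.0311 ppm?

0.0311 ppm = 31.1 ppb.
V₂ = C₁V₁/C₂ = 865 × 0.269 / 31.1 = 7.48 L.
Diluent to add = V₂ − V₁ = 7.48 − 0.269 = 7.21 L.

7.21 L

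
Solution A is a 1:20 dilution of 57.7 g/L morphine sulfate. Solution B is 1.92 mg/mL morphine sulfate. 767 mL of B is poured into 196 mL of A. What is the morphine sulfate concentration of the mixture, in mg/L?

2120 mg/L

C_A = 57.7 g/L / 20 = 2.89 g/L.
C_B = 1.92 mg/mL = 1.92 g/L.
C_mix = (C_A·V_A + C_B·V_B)/(V_A + V_B) = (2.89×196 + 1.92×767) / 963.0 = 2.12 g/L = 2120 mg/L.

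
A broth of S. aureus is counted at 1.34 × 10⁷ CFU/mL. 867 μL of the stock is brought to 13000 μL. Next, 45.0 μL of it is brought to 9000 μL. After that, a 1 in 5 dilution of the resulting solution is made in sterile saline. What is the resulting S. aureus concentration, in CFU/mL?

Overall dilution factor = 14.99 × 200 × 5 = 1.50 × 10⁴.
1.34 × 10⁷ CFU/mL / 1.50 × 10⁴ = 894 CFU/mL.

894 CFU/mL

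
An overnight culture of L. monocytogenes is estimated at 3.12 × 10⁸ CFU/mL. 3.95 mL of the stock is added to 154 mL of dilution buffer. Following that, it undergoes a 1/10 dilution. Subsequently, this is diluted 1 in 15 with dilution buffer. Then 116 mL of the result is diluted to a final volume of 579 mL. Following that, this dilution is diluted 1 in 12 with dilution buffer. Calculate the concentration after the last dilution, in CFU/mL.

Overall dilution factor = 39.99 × 10 × 15 × 4.991 × 12 = 3.59 × 10⁵.
3.12 × 10⁸ CFU/mL / 3.59 × 10⁵ = 868 CFU/mL.

868 CFU/mL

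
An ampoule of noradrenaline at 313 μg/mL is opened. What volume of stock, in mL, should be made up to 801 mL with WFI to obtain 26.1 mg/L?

26.1 mg/L = 26.1 μg/mL.
V₁ = C₂V₂/C₁ = 26.1 × 801 / 313 = 66.8 mL.

66.8 mL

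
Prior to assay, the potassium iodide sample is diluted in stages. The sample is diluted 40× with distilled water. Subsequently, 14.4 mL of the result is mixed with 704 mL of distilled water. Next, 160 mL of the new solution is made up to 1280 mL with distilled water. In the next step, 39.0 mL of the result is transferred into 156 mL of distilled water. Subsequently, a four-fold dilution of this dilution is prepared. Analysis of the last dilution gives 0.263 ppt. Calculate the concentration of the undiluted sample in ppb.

84.0 ppb

Overall dilution factor = 40 × 49.89 × 8 × 5 × 4 = 3.19 × 10⁵.
Original = 0.263 ppt × 3.19 × 10⁵ = 8.40 × 10⁴ ppt = 84.0 ppb.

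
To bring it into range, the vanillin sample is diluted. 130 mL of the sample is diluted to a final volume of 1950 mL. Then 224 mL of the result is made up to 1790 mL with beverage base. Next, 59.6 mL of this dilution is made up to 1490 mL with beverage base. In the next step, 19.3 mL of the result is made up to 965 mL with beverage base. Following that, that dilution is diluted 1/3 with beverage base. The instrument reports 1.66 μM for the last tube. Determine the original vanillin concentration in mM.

Overall dilution factor = 15 × 7.991 × 25 × 50 × 3 = 4.49 × 10⁵.
Original = 1.66 μM × 4.49 × 10⁵ = 7.46 × 10⁵ μM = 746 mM.

746 mM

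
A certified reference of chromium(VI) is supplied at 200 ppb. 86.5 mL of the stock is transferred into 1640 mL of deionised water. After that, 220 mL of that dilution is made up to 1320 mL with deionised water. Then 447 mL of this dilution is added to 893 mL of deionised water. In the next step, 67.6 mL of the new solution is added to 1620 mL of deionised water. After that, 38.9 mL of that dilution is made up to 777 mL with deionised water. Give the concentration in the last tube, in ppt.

1.12 ppt

Overall dilution factor = 19.96 × 6 × 2.998 × 24.96 × 19.97 = 1.79 × 10⁵.
200 ppb / 1.79 × 10⁵ = 1.12 × 10⁻³ ppb = 1.12 ppt.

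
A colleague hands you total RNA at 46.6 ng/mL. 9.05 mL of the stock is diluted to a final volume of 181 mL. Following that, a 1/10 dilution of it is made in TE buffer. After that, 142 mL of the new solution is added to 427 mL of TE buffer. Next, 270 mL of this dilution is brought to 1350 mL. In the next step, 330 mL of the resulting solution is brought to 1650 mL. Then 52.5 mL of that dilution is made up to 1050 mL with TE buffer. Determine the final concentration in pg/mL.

0.116 pg/mL

Overall dilution factor = 20 × 10 × 4.007 × 5 × 5 × 20 = 4.01 × 10⁵.
46.6 ng/mL / 4.01 × 10⁵ = 1.16 × 10⁻⁴ ng/mL = 0.116 pg/mL.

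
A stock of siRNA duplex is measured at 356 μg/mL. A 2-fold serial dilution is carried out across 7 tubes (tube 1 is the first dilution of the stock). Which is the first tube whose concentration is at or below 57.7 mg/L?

Tube n has concentration 356 μg/mL / 2ⁿ.
Need 2ⁿ ≥ 356 μg/mL / 57.7 mg/L = 6.17, so n ≥ 2.63.
First such tube: n = 3.

tube 3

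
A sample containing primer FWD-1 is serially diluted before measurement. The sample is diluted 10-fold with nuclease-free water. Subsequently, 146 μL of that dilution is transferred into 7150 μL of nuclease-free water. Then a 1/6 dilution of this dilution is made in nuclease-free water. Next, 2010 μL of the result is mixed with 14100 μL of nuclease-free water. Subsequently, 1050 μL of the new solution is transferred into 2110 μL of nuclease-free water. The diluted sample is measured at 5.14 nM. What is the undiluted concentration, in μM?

Overall dilution factor = 10 × 49.97 × 6 × 8.015 × 3.010 = 7.23 × 10⁴.
Original = 5.14 nM × 7.23 × 10⁴ = 3.72 × 10⁵ nM = 372 μM.

372 μM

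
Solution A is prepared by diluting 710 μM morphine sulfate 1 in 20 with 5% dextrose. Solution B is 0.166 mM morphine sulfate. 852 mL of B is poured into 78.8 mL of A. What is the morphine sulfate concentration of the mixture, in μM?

155 μM

C_A = 710 μM / 20 = 35.5 μM.
C_B = 0.166 mM = 166 μM.
C_mix = (C_A·V_A + C_B·V_B)/(V_A + V_B) = (35.5×78.8 + 166×852) / 930.8 = 155 μM.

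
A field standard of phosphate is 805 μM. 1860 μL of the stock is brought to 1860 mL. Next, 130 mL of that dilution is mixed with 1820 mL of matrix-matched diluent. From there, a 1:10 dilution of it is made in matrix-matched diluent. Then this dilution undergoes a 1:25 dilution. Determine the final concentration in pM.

Overall dilution factor = 1000 × 15 × 10 × 25 = 3.75 × 10⁶.
805 μM / 3.75 × 10⁶ = 2.15 × 10⁻⁴ μM = 215 pM.

215 pM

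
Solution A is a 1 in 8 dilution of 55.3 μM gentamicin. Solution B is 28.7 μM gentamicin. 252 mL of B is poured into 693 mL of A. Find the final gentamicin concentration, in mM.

C_A = 55.3 μM / 8 = 6.91 μM.
C_mix = (C_A·V_A + C_B·V_B)/(V_A + V_B) = (6.91×693 + 28.7×252) / 945.0 = 12.7 μM = 0.0127 mM.

0.0127 mM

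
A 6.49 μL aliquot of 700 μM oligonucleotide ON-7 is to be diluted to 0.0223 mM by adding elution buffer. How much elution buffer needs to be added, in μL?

197 μL

0.0223 mM = 22.3 μM.
V₂ = C₁V₁/C₂ = 700 × 6.49 / 22.3 = 204 μL.
Diluent to add = V₂ − V₁ = 204 − 6.49 = 197 μL.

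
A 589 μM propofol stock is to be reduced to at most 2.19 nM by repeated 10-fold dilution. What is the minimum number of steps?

6

Need 10ⁿ ≥ 2.69 × 10⁵, so n ≥ log(2.69 × 10⁵)/log(10) = 5.43.
Minimum whole steps: n = 6.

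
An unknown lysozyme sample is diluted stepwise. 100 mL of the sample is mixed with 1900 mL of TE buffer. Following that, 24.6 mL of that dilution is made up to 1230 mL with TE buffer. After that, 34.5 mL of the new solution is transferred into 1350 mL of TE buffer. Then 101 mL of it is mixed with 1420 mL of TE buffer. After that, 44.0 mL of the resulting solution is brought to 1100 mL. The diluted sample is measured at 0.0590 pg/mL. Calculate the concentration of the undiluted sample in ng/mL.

891 ng/mL

Overall dilution factor = 20 × 50 × 40.13 × 15.06 × 25 = 1.51 × 10⁷.
Original = 0.0590 pg/mL × 1.51 × 10⁷ = 8.91 × 10⁵ pg/mL = 891 ng/mL.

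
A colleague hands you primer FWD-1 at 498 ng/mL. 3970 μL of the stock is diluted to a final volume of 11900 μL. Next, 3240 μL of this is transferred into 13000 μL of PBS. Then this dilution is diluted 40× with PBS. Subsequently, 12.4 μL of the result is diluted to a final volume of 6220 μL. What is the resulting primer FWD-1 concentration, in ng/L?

1.65 ng/L

Overall dilution factor = 2.997 × 5.012 × 40 × 501.6 = 3.01 × 10⁵.
498 ng/mL / 3.01 × 10⁵ = 1.65 × 10⁻³ ng/mL = 1.65 ng/L.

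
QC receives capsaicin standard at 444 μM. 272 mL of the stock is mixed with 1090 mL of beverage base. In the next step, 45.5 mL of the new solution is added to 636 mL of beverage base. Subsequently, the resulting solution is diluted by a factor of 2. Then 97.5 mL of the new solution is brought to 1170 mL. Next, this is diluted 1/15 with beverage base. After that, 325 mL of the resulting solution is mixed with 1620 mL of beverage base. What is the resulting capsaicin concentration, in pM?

Overall dilution factor = 5.007 × 14.98 × 2 × 12 × 15 × 5.985 = 1.62 × 10⁵.
444 μM / 1.62 × 10⁵ = 2.75 × 10⁻³ μM = 2750 pM.

2750 pM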